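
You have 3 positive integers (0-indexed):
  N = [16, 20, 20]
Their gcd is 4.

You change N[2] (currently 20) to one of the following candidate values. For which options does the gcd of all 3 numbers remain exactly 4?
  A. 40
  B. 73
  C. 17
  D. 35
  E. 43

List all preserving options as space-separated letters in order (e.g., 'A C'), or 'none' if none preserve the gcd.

Answer: A

Derivation:
Old gcd = 4; gcd of others (without N[2]) = 4
New gcd for candidate v: gcd(4, v). Preserves old gcd iff gcd(4, v) = 4.
  Option A: v=40, gcd(4,40)=4 -> preserves
  Option B: v=73, gcd(4,73)=1 -> changes
  Option C: v=17, gcd(4,17)=1 -> changes
  Option D: v=35, gcd(4,35)=1 -> changes
  Option E: v=43, gcd(4,43)=1 -> changes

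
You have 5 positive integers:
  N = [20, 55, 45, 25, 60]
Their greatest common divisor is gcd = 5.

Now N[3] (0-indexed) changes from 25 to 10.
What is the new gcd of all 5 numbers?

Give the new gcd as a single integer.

Numbers: [20, 55, 45, 25, 60], gcd = 5
Change: index 3, 25 -> 10
gcd of the OTHER numbers (without index 3): gcd([20, 55, 45, 60]) = 5
New gcd = gcd(g_others, new_val) = gcd(5, 10) = 5

Answer: 5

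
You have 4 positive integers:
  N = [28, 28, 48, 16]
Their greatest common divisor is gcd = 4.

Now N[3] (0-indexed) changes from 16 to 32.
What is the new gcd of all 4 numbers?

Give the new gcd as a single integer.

Answer: 4

Derivation:
Numbers: [28, 28, 48, 16], gcd = 4
Change: index 3, 16 -> 32
gcd of the OTHER numbers (without index 3): gcd([28, 28, 48]) = 4
New gcd = gcd(g_others, new_val) = gcd(4, 32) = 4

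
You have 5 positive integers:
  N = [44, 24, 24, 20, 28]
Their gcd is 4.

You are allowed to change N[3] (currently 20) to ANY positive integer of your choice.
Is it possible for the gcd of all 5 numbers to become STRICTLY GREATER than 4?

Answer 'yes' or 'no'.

Answer: no

Derivation:
Current gcd = 4
gcd of all OTHER numbers (without N[3]=20): gcd([44, 24, 24, 28]) = 4
The new gcd after any change is gcd(4, new_value).
This can be at most 4.
Since 4 = old gcd 4, the gcd can only stay the same or decrease.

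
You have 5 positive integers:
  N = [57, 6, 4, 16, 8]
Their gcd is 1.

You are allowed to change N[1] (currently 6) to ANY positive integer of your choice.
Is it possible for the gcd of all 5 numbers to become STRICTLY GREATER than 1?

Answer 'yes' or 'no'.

Current gcd = 1
gcd of all OTHER numbers (without N[1]=6): gcd([57, 4, 16, 8]) = 1
The new gcd after any change is gcd(1, new_value).
This can be at most 1.
Since 1 = old gcd 1, the gcd can only stay the same or decrease.

Answer: no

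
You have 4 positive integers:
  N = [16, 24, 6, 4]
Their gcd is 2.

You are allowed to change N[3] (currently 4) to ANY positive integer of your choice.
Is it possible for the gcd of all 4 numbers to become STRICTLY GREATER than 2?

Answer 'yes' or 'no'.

Current gcd = 2
gcd of all OTHER numbers (without N[3]=4): gcd([16, 24, 6]) = 2
The new gcd after any change is gcd(2, new_value).
This can be at most 2.
Since 2 = old gcd 2, the gcd can only stay the same or decrease.

Answer: no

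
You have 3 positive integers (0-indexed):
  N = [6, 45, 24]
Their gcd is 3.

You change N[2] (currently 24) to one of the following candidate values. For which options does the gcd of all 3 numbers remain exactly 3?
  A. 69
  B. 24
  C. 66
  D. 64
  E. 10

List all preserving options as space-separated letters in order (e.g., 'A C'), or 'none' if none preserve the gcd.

Answer: A B C

Derivation:
Old gcd = 3; gcd of others (without N[2]) = 3
New gcd for candidate v: gcd(3, v). Preserves old gcd iff gcd(3, v) = 3.
  Option A: v=69, gcd(3,69)=3 -> preserves
  Option B: v=24, gcd(3,24)=3 -> preserves
  Option C: v=66, gcd(3,66)=3 -> preserves
  Option D: v=64, gcd(3,64)=1 -> changes
  Option E: v=10, gcd(3,10)=1 -> changes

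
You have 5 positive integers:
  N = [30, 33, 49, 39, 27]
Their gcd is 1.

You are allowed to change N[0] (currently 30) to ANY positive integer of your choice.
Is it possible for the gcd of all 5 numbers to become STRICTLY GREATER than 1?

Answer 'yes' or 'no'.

Current gcd = 1
gcd of all OTHER numbers (without N[0]=30): gcd([33, 49, 39, 27]) = 1
The new gcd after any change is gcd(1, new_value).
This can be at most 1.
Since 1 = old gcd 1, the gcd can only stay the same or decrease.

Answer: no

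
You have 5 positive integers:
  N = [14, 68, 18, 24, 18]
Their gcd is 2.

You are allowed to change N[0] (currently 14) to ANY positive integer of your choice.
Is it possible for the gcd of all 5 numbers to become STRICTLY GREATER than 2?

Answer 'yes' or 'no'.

Current gcd = 2
gcd of all OTHER numbers (without N[0]=14): gcd([68, 18, 24, 18]) = 2
The new gcd after any change is gcd(2, new_value).
This can be at most 2.
Since 2 = old gcd 2, the gcd can only stay the same or decrease.

Answer: no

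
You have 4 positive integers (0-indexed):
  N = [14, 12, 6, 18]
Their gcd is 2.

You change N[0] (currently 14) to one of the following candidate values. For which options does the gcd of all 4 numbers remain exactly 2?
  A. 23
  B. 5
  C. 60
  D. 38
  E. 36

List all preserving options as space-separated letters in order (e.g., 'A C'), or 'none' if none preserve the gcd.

Old gcd = 2; gcd of others (without N[0]) = 6
New gcd for candidate v: gcd(6, v). Preserves old gcd iff gcd(6, v) = 2.
  Option A: v=23, gcd(6,23)=1 -> changes
  Option B: v=5, gcd(6,5)=1 -> changes
  Option C: v=60, gcd(6,60)=6 -> changes
  Option D: v=38, gcd(6,38)=2 -> preserves
  Option E: v=36, gcd(6,36)=6 -> changes

Answer: D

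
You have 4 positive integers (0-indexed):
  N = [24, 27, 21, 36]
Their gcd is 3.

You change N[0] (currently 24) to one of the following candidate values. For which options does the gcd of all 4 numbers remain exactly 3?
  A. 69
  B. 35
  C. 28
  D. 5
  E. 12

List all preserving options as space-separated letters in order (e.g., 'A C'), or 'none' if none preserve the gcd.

Old gcd = 3; gcd of others (without N[0]) = 3
New gcd for candidate v: gcd(3, v). Preserves old gcd iff gcd(3, v) = 3.
  Option A: v=69, gcd(3,69)=3 -> preserves
  Option B: v=35, gcd(3,35)=1 -> changes
  Option C: v=28, gcd(3,28)=1 -> changes
  Option D: v=5, gcd(3,5)=1 -> changes
  Option E: v=12, gcd(3,12)=3 -> preserves

Answer: A E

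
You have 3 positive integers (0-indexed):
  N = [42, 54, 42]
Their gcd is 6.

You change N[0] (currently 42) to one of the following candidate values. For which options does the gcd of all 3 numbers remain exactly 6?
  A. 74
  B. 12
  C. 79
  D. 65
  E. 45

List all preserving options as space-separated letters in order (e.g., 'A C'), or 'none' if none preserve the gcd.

Old gcd = 6; gcd of others (without N[0]) = 6
New gcd for candidate v: gcd(6, v). Preserves old gcd iff gcd(6, v) = 6.
  Option A: v=74, gcd(6,74)=2 -> changes
  Option B: v=12, gcd(6,12)=6 -> preserves
  Option C: v=79, gcd(6,79)=1 -> changes
  Option D: v=65, gcd(6,65)=1 -> changes
  Option E: v=45, gcd(6,45)=3 -> changes

Answer: B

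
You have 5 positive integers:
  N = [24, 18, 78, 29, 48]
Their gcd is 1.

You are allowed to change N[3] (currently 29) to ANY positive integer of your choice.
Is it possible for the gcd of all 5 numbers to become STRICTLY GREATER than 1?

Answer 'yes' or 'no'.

Current gcd = 1
gcd of all OTHER numbers (without N[3]=29): gcd([24, 18, 78, 48]) = 6
The new gcd after any change is gcd(6, new_value).
This can be at most 6.
Since 6 > old gcd 1, the gcd CAN increase (e.g., set N[3] = 6).

Answer: yes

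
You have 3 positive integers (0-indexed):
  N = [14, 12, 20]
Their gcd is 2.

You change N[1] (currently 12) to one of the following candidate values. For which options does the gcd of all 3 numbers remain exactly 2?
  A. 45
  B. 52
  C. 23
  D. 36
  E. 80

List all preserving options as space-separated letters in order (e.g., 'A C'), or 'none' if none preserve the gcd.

Answer: B D E

Derivation:
Old gcd = 2; gcd of others (without N[1]) = 2
New gcd for candidate v: gcd(2, v). Preserves old gcd iff gcd(2, v) = 2.
  Option A: v=45, gcd(2,45)=1 -> changes
  Option B: v=52, gcd(2,52)=2 -> preserves
  Option C: v=23, gcd(2,23)=1 -> changes
  Option D: v=36, gcd(2,36)=2 -> preserves
  Option E: v=80, gcd(2,80)=2 -> preserves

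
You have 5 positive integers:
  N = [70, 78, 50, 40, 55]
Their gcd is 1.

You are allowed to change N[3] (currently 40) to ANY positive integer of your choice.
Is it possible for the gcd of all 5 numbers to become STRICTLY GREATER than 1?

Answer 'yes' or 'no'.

Answer: no

Derivation:
Current gcd = 1
gcd of all OTHER numbers (without N[3]=40): gcd([70, 78, 50, 55]) = 1
The new gcd after any change is gcd(1, new_value).
This can be at most 1.
Since 1 = old gcd 1, the gcd can only stay the same or decrease.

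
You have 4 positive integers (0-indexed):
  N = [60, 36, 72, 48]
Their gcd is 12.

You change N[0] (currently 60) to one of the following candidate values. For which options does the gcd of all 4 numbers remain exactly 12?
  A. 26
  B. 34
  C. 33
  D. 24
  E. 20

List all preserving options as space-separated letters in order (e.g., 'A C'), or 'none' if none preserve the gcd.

Answer: D

Derivation:
Old gcd = 12; gcd of others (without N[0]) = 12
New gcd for candidate v: gcd(12, v). Preserves old gcd iff gcd(12, v) = 12.
  Option A: v=26, gcd(12,26)=2 -> changes
  Option B: v=34, gcd(12,34)=2 -> changes
  Option C: v=33, gcd(12,33)=3 -> changes
  Option D: v=24, gcd(12,24)=12 -> preserves
  Option E: v=20, gcd(12,20)=4 -> changes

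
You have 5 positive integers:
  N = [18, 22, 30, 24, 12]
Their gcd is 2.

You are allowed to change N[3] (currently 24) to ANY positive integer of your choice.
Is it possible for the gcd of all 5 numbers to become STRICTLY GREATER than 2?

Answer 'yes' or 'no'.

Answer: no

Derivation:
Current gcd = 2
gcd of all OTHER numbers (without N[3]=24): gcd([18, 22, 30, 12]) = 2
The new gcd after any change is gcd(2, new_value).
This can be at most 2.
Since 2 = old gcd 2, the gcd can only stay the same or decrease.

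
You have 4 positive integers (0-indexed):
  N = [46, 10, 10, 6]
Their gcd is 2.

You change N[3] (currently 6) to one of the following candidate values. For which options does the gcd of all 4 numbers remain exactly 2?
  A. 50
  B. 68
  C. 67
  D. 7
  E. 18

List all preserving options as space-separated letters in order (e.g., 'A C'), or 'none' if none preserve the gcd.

Old gcd = 2; gcd of others (without N[3]) = 2
New gcd for candidate v: gcd(2, v). Preserves old gcd iff gcd(2, v) = 2.
  Option A: v=50, gcd(2,50)=2 -> preserves
  Option B: v=68, gcd(2,68)=2 -> preserves
  Option C: v=67, gcd(2,67)=1 -> changes
  Option D: v=7, gcd(2,7)=1 -> changes
  Option E: v=18, gcd(2,18)=2 -> preserves

Answer: A B E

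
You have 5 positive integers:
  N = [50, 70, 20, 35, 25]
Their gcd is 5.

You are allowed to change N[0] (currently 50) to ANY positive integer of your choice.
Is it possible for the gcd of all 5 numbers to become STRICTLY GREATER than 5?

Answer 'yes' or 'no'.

Current gcd = 5
gcd of all OTHER numbers (without N[0]=50): gcd([70, 20, 35, 25]) = 5
The new gcd after any change is gcd(5, new_value).
This can be at most 5.
Since 5 = old gcd 5, the gcd can only stay the same or decrease.

Answer: no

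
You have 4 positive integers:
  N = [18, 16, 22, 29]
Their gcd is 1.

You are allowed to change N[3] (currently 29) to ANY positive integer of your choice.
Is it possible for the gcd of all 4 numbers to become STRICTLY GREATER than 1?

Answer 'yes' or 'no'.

Current gcd = 1
gcd of all OTHER numbers (without N[3]=29): gcd([18, 16, 22]) = 2
The new gcd after any change is gcd(2, new_value).
This can be at most 2.
Since 2 > old gcd 1, the gcd CAN increase (e.g., set N[3] = 2).

Answer: yes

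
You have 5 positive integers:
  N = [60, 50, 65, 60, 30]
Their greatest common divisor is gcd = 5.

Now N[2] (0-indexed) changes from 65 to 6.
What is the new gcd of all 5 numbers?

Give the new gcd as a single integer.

Numbers: [60, 50, 65, 60, 30], gcd = 5
Change: index 2, 65 -> 6
gcd of the OTHER numbers (without index 2): gcd([60, 50, 60, 30]) = 10
New gcd = gcd(g_others, new_val) = gcd(10, 6) = 2

Answer: 2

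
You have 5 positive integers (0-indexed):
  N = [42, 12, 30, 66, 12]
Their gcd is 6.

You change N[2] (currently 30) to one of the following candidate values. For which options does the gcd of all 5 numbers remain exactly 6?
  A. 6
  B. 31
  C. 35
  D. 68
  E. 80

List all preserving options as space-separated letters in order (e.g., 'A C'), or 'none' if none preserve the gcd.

Answer: A

Derivation:
Old gcd = 6; gcd of others (without N[2]) = 6
New gcd for candidate v: gcd(6, v). Preserves old gcd iff gcd(6, v) = 6.
  Option A: v=6, gcd(6,6)=6 -> preserves
  Option B: v=31, gcd(6,31)=1 -> changes
  Option C: v=35, gcd(6,35)=1 -> changes
  Option D: v=68, gcd(6,68)=2 -> changes
  Option E: v=80, gcd(6,80)=2 -> changes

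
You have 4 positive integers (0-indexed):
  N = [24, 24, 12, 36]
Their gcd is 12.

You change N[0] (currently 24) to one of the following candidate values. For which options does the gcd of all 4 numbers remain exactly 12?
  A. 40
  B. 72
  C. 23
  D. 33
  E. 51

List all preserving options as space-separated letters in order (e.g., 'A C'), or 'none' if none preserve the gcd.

Old gcd = 12; gcd of others (without N[0]) = 12
New gcd for candidate v: gcd(12, v). Preserves old gcd iff gcd(12, v) = 12.
  Option A: v=40, gcd(12,40)=4 -> changes
  Option B: v=72, gcd(12,72)=12 -> preserves
  Option C: v=23, gcd(12,23)=1 -> changes
  Option D: v=33, gcd(12,33)=3 -> changes
  Option E: v=51, gcd(12,51)=3 -> changes

Answer: B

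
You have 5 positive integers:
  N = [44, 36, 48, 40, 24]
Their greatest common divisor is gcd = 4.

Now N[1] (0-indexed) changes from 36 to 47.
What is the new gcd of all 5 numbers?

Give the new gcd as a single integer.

Answer: 1

Derivation:
Numbers: [44, 36, 48, 40, 24], gcd = 4
Change: index 1, 36 -> 47
gcd of the OTHER numbers (without index 1): gcd([44, 48, 40, 24]) = 4
New gcd = gcd(g_others, new_val) = gcd(4, 47) = 1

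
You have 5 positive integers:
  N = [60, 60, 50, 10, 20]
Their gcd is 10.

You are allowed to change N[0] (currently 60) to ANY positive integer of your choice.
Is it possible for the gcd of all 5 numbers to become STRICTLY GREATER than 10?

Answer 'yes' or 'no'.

Current gcd = 10
gcd of all OTHER numbers (without N[0]=60): gcd([60, 50, 10, 20]) = 10
The new gcd after any change is gcd(10, new_value).
This can be at most 10.
Since 10 = old gcd 10, the gcd can only stay the same or decrease.

Answer: no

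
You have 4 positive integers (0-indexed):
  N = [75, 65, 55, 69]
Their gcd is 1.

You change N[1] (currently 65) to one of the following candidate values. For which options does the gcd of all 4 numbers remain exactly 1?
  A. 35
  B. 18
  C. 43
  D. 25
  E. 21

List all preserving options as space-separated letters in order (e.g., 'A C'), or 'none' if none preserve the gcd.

Answer: A B C D E

Derivation:
Old gcd = 1; gcd of others (without N[1]) = 1
New gcd for candidate v: gcd(1, v). Preserves old gcd iff gcd(1, v) = 1.
  Option A: v=35, gcd(1,35)=1 -> preserves
  Option B: v=18, gcd(1,18)=1 -> preserves
  Option C: v=43, gcd(1,43)=1 -> preserves
  Option D: v=25, gcd(1,25)=1 -> preserves
  Option E: v=21, gcd(1,21)=1 -> preserves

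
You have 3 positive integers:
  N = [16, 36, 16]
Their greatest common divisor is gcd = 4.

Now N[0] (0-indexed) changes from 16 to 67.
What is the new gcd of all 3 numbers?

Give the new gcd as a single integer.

Numbers: [16, 36, 16], gcd = 4
Change: index 0, 16 -> 67
gcd of the OTHER numbers (without index 0): gcd([36, 16]) = 4
New gcd = gcd(g_others, new_val) = gcd(4, 67) = 1

Answer: 1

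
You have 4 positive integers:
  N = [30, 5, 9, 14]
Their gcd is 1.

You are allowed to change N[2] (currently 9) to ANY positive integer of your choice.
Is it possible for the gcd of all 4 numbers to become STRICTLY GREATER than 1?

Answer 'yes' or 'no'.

Answer: no

Derivation:
Current gcd = 1
gcd of all OTHER numbers (without N[2]=9): gcd([30, 5, 14]) = 1
The new gcd after any change is gcd(1, new_value).
This can be at most 1.
Since 1 = old gcd 1, the gcd can only stay the same or decrease.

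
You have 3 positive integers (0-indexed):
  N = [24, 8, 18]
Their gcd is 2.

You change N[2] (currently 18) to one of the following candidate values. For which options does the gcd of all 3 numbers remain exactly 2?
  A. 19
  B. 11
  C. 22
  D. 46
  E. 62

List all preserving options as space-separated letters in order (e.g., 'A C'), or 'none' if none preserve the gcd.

Answer: C D E

Derivation:
Old gcd = 2; gcd of others (without N[2]) = 8
New gcd for candidate v: gcd(8, v). Preserves old gcd iff gcd(8, v) = 2.
  Option A: v=19, gcd(8,19)=1 -> changes
  Option B: v=11, gcd(8,11)=1 -> changes
  Option C: v=22, gcd(8,22)=2 -> preserves
  Option D: v=46, gcd(8,46)=2 -> preserves
  Option E: v=62, gcd(8,62)=2 -> preserves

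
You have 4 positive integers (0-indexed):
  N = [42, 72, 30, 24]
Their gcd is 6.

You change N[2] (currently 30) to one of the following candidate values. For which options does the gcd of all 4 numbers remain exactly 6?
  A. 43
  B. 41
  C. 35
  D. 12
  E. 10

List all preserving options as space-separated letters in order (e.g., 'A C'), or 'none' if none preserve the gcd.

Old gcd = 6; gcd of others (without N[2]) = 6
New gcd for candidate v: gcd(6, v). Preserves old gcd iff gcd(6, v) = 6.
  Option A: v=43, gcd(6,43)=1 -> changes
  Option B: v=41, gcd(6,41)=1 -> changes
  Option C: v=35, gcd(6,35)=1 -> changes
  Option D: v=12, gcd(6,12)=6 -> preserves
  Option E: v=10, gcd(6,10)=2 -> changes

Answer: D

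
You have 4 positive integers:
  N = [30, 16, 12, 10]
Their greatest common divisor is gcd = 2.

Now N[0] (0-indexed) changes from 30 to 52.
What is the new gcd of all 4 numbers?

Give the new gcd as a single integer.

Numbers: [30, 16, 12, 10], gcd = 2
Change: index 0, 30 -> 52
gcd of the OTHER numbers (without index 0): gcd([16, 12, 10]) = 2
New gcd = gcd(g_others, new_val) = gcd(2, 52) = 2

Answer: 2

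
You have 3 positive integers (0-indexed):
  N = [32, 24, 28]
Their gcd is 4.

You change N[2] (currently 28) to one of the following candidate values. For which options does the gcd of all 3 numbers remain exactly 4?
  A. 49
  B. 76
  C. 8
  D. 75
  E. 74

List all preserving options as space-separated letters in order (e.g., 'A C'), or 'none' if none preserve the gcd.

Old gcd = 4; gcd of others (without N[2]) = 8
New gcd for candidate v: gcd(8, v). Preserves old gcd iff gcd(8, v) = 4.
  Option A: v=49, gcd(8,49)=1 -> changes
  Option B: v=76, gcd(8,76)=4 -> preserves
  Option C: v=8, gcd(8,8)=8 -> changes
  Option D: v=75, gcd(8,75)=1 -> changes
  Option E: v=74, gcd(8,74)=2 -> changes

Answer: B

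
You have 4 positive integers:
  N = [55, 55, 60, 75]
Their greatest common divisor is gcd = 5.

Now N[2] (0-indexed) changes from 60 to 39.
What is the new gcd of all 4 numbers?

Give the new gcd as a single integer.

Answer: 1

Derivation:
Numbers: [55, 55, 60, 75], gcd = 5
Change: index 2, 60 -> 39
gcd of the OTHER numbers (without index 2): gcd([55, 55, 75]) = 5
New gcd = gcd(g_others, new_val) = gcd(5, 39) = 1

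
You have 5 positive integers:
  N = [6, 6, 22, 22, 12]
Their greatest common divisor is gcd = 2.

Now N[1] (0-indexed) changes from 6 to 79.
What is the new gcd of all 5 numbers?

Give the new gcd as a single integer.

Answer: 1

Derivation:
Numbers: [6, 6, 22, 22, 12], gcd = 2
Change: index 1, 6 -> 79
gcd of the OTHER numbers (without index 1): gcd([6, 22, 22, 12]) = 2
New gcd = gcd(g_others, new_val) = gcd(2, 79) = 1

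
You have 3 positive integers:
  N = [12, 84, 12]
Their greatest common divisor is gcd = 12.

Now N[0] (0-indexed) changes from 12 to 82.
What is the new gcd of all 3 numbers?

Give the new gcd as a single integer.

Answer: 2

Derivation:
Numbers: [12, 84, 12], gcd = 12
Change: index 0, 12 -> 82
gcd of the OTHER numbers (without index 0): gcd([84, 12]) = 12
New gcd = gcd(g_others, new_val) = gcd(12, 82) = 2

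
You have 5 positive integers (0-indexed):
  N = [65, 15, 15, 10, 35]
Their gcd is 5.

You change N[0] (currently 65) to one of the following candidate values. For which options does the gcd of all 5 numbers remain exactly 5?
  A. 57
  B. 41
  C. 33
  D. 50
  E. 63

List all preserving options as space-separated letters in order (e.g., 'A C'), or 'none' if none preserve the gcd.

Old gcd = 5; gcd of others (without N[0]) = 5
New gcd for candidate v: gcd(5, v). Preserves old gcd iff gcd(5, v) = 5.
  Option A: v=57, gcd(5,57)=1 -> changes
  Option B: v=41, gcd(5,41)=1 -> changes
  Option C: v=33, gcd(5,33)=1 -> changes
  Option D: v=50, gcd(5,50)=5 -> preserves
  Option E: v=63, gcd(5,63)=1 -> changes

Answer: D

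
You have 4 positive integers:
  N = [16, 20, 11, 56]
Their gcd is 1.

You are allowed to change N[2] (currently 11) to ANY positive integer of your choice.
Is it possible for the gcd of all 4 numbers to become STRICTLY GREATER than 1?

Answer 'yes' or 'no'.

Answer: yes

Derivation:
Current gcd = 1
gcd of all OTHER numbers (without N[2]=11): gcd([16, 20, 56]) = 4
The new gcd after any change is gcd(4, new_value).
This can be at most 4.
Since 4 > old gcd 1, the gcd CAN increase (e.g., set N[2] = 4).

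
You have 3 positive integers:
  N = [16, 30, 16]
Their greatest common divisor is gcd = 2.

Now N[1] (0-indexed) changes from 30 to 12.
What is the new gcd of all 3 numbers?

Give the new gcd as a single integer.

Answer: 4

Derivation:
Numbers: [16, 30, 16], gcd = 2
Change: index 1, 30 -> 12
gcd of the OTHER numbers (without index 1): gcd([16, 16]) = 16
New gcd = gcd(g_others, new_val) = gcd(16, 12) = 4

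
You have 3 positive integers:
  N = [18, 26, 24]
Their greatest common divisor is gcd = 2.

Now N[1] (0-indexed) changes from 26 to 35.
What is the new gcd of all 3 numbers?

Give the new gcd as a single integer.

Answer: 1

Derivation:
Numbers: [18, 26, 24], gcd = 2
Change: index 1, 26 -> 35
gcd of the OTHER numbers (without index 1): gcd([18, 24]) = 6
New gcd = gcd(g_others, new_val) = gcd(6, 35) = 1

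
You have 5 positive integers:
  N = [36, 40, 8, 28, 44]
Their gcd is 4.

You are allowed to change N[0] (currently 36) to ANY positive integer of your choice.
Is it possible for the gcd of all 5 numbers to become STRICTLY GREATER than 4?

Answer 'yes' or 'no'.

Current gcd = 4
gcd of all OTHER numbers (without N[0]=36): gcd([40, 8, 28, 44]) = 4
The new gcd after any change is gcd(4, new_value).
This can be at most 4.
Since 4 = old gcd 4, the gcd can only stay the same or decrease.

Answer: no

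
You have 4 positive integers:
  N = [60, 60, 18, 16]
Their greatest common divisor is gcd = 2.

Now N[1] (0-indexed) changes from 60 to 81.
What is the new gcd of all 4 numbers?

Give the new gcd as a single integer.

Answer: 1

Derivation:
Numbers: [60, 60, 18, 16], gcd = 2
Change: index 1, 60 -> 81
gcd of the OTHER numbers (without index 1): gcd([60, 18, 16]) = 2
New gcd = gcd(g_others, new_val) = gcd(2, 81) = 1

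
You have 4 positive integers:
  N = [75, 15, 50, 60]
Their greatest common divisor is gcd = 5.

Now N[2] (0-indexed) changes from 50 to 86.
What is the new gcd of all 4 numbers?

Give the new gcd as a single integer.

Numbers: [75, 15, 50, 60], gcd = 5
Change: index 2, 50 -> 86
gcd of the OTHER numbers (without index 2): gcd([75, 15, 60]) = 15
New gcd = gcd(g_others, new_val) = gcd(15, 86) = 1

Answer: 1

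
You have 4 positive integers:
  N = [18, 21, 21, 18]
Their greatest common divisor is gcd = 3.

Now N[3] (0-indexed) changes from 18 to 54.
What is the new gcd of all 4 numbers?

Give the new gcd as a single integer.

Answer: 3

Derivation:
Numbers: [18, 21, 21, 18], gcd = 3
Change: index 3, 18 -> 54
gcd of the OTHER numbers (without index 3): gcd([18, 21, 21]) = 3
New gcd = gcd(g_others, new_val) = gcd(3, 54) = 3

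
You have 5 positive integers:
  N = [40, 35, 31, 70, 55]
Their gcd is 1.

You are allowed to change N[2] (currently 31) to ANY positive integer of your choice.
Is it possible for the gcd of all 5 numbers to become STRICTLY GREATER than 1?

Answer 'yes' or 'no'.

Current gcd = 1
gcd of all OTHER numbers (without N[2]=31): gcd([40, 35, 70, 55]) = 5
The new gcd after any change is gcd(5, new_value).
This can be at most 5.
Since 5 > old gcd 1, the gcd CAN increase (e.g., set N[2] = 5).

Answer: yes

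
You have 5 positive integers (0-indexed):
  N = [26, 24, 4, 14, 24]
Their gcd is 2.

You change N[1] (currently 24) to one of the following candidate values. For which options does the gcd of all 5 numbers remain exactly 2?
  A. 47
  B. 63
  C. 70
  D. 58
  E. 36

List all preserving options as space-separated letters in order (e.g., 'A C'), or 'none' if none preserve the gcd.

Old gcd = 2; gcd of others (without N[1]) = 2
New gcd for candidate v: gcd(2, v). Preserves old gcd iff gcd(2, v) = 2.
  Option A: v=47, gcd(2,47)=1 -> changes
  Option B: v=63, gcd(2,63)=1 -> changes
  Option C: v=70, gcd(2,70)=2 -> preserves
  Option D: v=58, gcd(2,58)=2 -> preserves
  Option E: v=36, gcd(2,36)=2 -> preserves

Answer: C D E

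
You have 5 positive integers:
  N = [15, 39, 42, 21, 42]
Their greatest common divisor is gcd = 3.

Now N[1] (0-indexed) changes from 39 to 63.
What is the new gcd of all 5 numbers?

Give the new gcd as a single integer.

Numbers: [15, 39, 42, 21, 42], gcd = 3
Change: index 1, 39 -> 63
gcd of the OTHER numbers (without index 1): gcd([15, 42, 21, 42]) = 3
New gcd = gcd(g_others, new_val) = gcd(3, 63) = 3

Answer: 3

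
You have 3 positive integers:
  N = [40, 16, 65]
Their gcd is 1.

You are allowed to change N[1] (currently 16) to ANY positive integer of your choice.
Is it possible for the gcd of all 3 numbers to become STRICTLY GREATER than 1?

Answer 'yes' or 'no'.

Answer: yes

Derivation:
Current gcd = 1
gcd of all OTHER numbers (without N[1]=16): gcd([40, 65]) = 5
The new gcd after any change is gcd(5, new_value).
This can be at most 5.
Since 5 > old gcd 1, the gcd CAN increase (e.g., set N[1] = 5).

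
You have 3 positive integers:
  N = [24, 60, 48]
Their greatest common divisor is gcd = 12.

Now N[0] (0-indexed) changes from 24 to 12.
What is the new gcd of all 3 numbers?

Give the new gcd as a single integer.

Numbers: [24, 60, 48], gcd = 12
Change: index 0, 24 -> 12
gcd of the OTHER numbers (without index 0): gcd([60, 48]) = 12
New gcd = gcd(g_others, new_val) = gcd(12, 12) = 12

Answer: 12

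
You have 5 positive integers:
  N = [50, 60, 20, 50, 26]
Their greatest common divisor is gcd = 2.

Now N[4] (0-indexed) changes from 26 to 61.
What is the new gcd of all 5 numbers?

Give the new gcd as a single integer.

Numbers: [50, 60, 20, 50, 26], gcd = 2
Change: index 4, 26 -> 61
gcd of the OTHER numbers (without index 4): gcd([50, 60, 20, 50]) = 10
New gcd = gcd(g_others, new_val) = gcd(10, 61) = 1

Answer: 1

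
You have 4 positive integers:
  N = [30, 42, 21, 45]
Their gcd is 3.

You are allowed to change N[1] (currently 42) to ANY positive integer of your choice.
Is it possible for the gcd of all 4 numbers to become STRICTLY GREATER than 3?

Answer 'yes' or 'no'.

Answer: no

Derivation:
Current gcd = 3
gcd of all OTHER numbers (without N[1]=42): gcd([30, 21, 45]) = 3
The new gcd after any change is gcd(3, new_value).
This can be at most 3.
Since 3 = old gcd 3, the gcd can only stay the same or decrease.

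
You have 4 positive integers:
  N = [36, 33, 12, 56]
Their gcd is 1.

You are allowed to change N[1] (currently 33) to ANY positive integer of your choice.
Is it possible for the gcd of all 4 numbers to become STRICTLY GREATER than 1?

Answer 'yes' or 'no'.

Current gcd = 1
gcd of all OTHER numbers (without N[1]=33): gcd([36, 12, 56]) = 4
The new gcd after any change is gcd(4, new_value).
This can be at most 4.
Since 4 > old gcd 1, the gcd CAN increase (e.g., set N[1] = 4).

Answer: yes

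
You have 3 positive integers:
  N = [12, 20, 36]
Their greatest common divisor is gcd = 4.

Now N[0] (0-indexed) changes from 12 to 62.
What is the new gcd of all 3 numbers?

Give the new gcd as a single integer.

Answer: 2

Derivation:
Numbers: [12, 20, 36], gcd = 4
Change: index 0, 12 -> 62
gcd of the OTHER numbers (without index 0): gcd([20, 36]) = 4
New gcd = gcd(g_others, new_val) = gcd(4, 62) = 2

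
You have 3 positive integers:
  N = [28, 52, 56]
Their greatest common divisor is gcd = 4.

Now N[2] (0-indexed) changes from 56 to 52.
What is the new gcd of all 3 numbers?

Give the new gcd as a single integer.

Answer: 4

Derivation:
Numbers: [28, 52, 56], gcd = 4
Change: index 2, 56 -> 52
gcd of the OTHER numbers (without index 2): gcd([28, 52]) = 4
New gcd = gcd(g_others, new_val) = gcd(4, 52) = 4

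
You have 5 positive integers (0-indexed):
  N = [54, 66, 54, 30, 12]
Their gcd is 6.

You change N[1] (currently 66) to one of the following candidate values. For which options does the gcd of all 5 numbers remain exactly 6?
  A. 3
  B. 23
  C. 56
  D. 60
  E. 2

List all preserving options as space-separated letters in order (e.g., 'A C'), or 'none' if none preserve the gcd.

Answer: D

Derivation:
Old gcd = 6; gcd of others (without N[1]) = 6
New gcd for candidate v: gcd(6, v). Preserves old gcd iff gcd(6, v) = 6.
  Option A: v=3, gcd(6,3)=3 -> changes
  Option B: v=23, gcd(6,23)=1 -> changes
  Option C: v=56, gcd(6,56)=2 -> changes
  Option D: v=60, gcd(6,60)=6 -> preserves
  Option E: v=2, gcd(6,2)=2 -> changes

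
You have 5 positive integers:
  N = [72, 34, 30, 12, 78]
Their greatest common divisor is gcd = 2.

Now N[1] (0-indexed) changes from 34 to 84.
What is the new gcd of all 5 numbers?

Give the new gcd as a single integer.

Numbers: [72, 34, 30, 12, 78], gcd = 2
Change: index 1, 34 -> 84
gcd of the OTHER numbers (without index 1): gcd([72, 30, 12, 78]) = 6
New gcd = gcd(g_others, new_val) = gcd(6, 84) = 6

Answer: 6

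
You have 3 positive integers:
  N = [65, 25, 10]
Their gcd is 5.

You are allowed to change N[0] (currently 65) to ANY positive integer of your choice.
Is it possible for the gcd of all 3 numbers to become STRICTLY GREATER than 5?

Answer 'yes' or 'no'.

Answer: no

Derivation:
Current gcd = 5
gcd of all OTHER numbers (without N[0]=65): gcd([25, 10]) = 5
The new gcd after any change is gcd(5, new_value).
This can be at most 5.
Since 5 = old gcd 5, the gcd can only stay the same or decrease.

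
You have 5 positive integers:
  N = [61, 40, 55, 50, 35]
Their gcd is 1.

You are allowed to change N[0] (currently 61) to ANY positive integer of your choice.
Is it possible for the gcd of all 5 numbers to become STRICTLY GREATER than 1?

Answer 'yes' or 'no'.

Answer: yes

Derivation:
Current gcd = 1
gcd of all OTHER numbers (without N[0]=61): gcd([40, 55, 50, 35]) = 5
The new gcd after any change is gcd(5, new_value).
This can be at most 5.
Since 5 > old gcd 1, the gcd CAN increase (e.g., set N[0] = 5).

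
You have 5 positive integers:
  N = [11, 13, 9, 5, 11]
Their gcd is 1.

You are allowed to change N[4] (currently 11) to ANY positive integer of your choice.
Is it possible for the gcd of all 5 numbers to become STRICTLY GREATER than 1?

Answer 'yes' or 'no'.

Answer: no

Derivation:
Current gcd = 1
gcd of all OTHER numbers (without N[4]=11): gcd([11, 13, 9, 5]) = 1
The new gcd after any change is gcd(1, new_value).
This can be at most 1.
Since 1 = old gcd 1, the gcd can only stay the same or decrease.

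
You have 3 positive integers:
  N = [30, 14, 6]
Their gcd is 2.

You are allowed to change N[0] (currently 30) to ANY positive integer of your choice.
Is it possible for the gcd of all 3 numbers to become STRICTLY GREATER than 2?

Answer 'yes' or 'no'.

Current gcd = 2
gcd of all OTHER numbers (without N[0]=30): gcd([14, 6]) = 2
The new gcd after any change is gcd(2, new_value).
This can be at most 2.
Since 2 = old gcd 2, the gcd can only stay the same or decrease.

Answer: no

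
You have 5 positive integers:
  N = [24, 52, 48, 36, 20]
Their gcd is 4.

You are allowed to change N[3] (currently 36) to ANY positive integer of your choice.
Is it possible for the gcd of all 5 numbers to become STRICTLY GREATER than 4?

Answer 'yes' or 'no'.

Answer: no

Derivation:
Current gcd = 4
gcd of all OTHER numbers (without N[3]=36): gcd([24, 52, 48, 20]) = 4
The new gcd after any change is gcd(4, new_value).
This can be at most 4.
Since 4 = old gcd 4, the gcd can only stay the same or decrease.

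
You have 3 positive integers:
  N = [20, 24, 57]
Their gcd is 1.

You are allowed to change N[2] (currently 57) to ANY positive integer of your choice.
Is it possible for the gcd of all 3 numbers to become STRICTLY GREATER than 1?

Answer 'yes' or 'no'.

Answer: yes

Derivation:
Current gcd = 1
gcd of all OTHER numbers (without N[2]=57): gcd([20, 24]) = 4
The new gcd after any change is gcd(4, new_value).
This can be at most 4.
Since 4 > old gcd 1, the gcd CAN increase (e.g., set N[2] = 4).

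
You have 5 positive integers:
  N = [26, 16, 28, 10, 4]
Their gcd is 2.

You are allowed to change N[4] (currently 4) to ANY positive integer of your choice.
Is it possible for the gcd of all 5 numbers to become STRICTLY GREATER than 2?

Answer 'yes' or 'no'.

Current gcd = 2
gcd of all OTHER numbers (without N[4]=4): gcd([26, 16, 28, 10]) = 2
The new gcd after any change is gcd(2, new_value).
This can be at most 2.
Since 2 = old gcd 2, the gcd can only stay the same or decrease.

Answer: no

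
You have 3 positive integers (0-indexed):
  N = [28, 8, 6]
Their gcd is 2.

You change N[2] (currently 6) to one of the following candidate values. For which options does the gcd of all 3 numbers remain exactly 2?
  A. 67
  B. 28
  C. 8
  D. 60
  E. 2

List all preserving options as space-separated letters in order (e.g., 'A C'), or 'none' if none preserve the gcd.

Old gcd = 2; gcd of others (without N[2]) = 4
New gcd for candidate v: gcd(4, v). Preserves old gcd iff gcd(4, v) = 2.
  Option A: v=67, gcd(4,67)=1 -> changes
  Option B: v=28, gcd(4,28)=4 -> changes
  Option C: v=8, gcd(4,8)=4 -> changes
  Option D: v=60, gcd(4,60)=4 -> changes
  Option E: v=2, gcd(4,2)=2 -> preserves

Answer: E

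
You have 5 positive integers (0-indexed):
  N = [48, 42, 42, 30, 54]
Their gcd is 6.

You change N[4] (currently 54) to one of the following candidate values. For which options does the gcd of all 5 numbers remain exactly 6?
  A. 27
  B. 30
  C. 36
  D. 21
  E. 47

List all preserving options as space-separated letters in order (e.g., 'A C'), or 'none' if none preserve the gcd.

Old gcd = 6; gcd of others (without N[4]) = 6
New gcd for candidate v: gcd(6, v). Preserves old gcd iff gcd(6, v) = 6.
  Option A: v=27, gcd(6,27)=3 -> changes
  Option B: v=30, gcd(6,30)=6 -> preserves
  Option C: v=36, gcd(6,36)=6 -> preserves
  Option D: v=21, gcd(6,21)=3 -> changes
  Option E: v=47, gcd(6,47)=1 -> changes

Answer: B C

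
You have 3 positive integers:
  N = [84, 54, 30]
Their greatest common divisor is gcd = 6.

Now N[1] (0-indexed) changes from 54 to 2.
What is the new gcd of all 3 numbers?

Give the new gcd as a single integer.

Numbers: [84, 54, 30], gcd = 6
Change: index 1, 54 -> 2
gcd of the OTHER numbers (without index 1): gcd([84, 30]) = 6
New gcd = gcd(g_others, new_val) = gcd(6, 2) = 2

Answer: 2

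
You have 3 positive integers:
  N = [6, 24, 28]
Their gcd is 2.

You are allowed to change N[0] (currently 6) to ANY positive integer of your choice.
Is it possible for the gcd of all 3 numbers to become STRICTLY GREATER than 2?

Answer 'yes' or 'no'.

Current gcd = 2
gcd of all OTHER numbers (without N[0]=6): gcd([24, 28]) = 4
The new gcd after any change is gcd(4, new_value).
This can be at most 4.
Since 4 > old gcd 2, the gcd CAN increase (e.g., set N[0] = 4).

Answer: yes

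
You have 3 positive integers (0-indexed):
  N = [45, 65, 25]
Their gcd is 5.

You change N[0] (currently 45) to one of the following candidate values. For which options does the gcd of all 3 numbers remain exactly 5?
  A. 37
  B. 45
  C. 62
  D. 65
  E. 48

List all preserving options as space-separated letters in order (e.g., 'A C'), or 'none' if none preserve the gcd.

Answer: B D

Derivation:
Old gcd = 5; gcd of others (without N[0]) = 5
New gcd for candidate v: gcd(5, v). Preserves old gcd iff gcd(5, v) = 5.
  Option A: v=37, gcd(5,37)=1 -> changes
  Option B: v=45, gcd(5,45)=5 -> preserves
  Option C: v=62, gcd(5,62)=1 -> changes
  Option D: v=65, gcd(5,65)=5 -> preserves
  Option E: v=48, gcd(5,48)=1 -> changes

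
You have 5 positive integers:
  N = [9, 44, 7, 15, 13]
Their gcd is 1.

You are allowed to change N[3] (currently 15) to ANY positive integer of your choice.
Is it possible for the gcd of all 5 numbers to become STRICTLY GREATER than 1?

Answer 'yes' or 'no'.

Current gcd = 1
gcd of all OTHER numbers (without N[3]=15): gcd([9, 44, 7, 13]) = 1
The new gcd after any change is gcd(1, new_value).
This can be at most 1.
Since 1 = old gcd 1, the gcd can only stay the same or decrease.

Answer: no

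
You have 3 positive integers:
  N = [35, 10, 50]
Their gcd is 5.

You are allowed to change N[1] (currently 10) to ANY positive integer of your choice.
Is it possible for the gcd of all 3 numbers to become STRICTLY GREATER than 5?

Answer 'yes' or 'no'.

Answer: no

Derivation:
Current gcd = 5
gcd of all OTHER numbers (without N[1]=10): gcd([35, 50]) = 5
The new gcd after any change is gcd(5, new_value).
This can be at most 5.
Since 5 = old gcd 5, the gcd can only stay the same or decrease.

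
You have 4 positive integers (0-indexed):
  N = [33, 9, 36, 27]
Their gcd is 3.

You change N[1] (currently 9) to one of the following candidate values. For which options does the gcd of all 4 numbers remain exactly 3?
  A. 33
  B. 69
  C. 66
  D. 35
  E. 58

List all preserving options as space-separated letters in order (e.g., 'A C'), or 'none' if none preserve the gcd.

Old gcd = 3; gcd of others (without N[1]) = 3
New gcd for candidate v: gcd(3, v). Preserves old gcd iff gcd(3, v) = 3.
  Option A: v=33, gcd(3,33)=3 -> preserves
  Option B: v=69, gcd(3,69)=3 -> preserves
  Option C: v=66, gcd(3,66)=3 -> preserves
  Option D: v=35, gcd(3,35)=1 -> changes
  Option E: v=58, gcd(3,58)=1 -> changes

Answer: A B C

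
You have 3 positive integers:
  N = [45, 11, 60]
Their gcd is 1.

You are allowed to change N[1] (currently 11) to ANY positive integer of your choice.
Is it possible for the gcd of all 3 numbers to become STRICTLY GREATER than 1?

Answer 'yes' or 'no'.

Answer: yes

Derivation:
Current gcd = 1
gcd of all OTHER numbers (without N[1]=11): gcd([45, 60]) = 15
The new gcd after any change is gcd(15, new_value).
This can be at most 15.
Since 15 > old gcd 1, the gcd CAN increase (e.g., set N[1] = 15).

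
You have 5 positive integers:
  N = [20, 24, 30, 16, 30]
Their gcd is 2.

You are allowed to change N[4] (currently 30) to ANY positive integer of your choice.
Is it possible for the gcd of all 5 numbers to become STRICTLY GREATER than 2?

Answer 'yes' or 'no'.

Current gcd = 2
gcd of all OTHER numbers (without N[4]=30): gcd([20, 24, 30, 16]) = 2
The new gcd after any change is gcd(2, new_value).
This can be at most 2.
Since 2 = old gcd 2, the gcd can only stay the same or decrease.

Answer: no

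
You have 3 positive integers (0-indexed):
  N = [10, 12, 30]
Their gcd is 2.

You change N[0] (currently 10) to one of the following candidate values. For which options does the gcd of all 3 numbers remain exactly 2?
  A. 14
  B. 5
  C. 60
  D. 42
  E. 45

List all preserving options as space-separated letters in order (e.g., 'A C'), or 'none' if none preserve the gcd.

Old gcd = 2; gcd of others (without N[0]) = 6
New gcd for candidate v: gcd(6, v). Preserves old gcd iff gcd(6, v) = 2.
  Option A: v=14, gcd(6,14)=2 -> preserves
  Option B: v=5, gcd(6,5)=1 -> changes
  Option C: v=60, gcd(6,60)=6 -> changes
  Option D: v=42, gcd(6,42)=6 -> changes
  Option E: v=45, gcd(6,45)=3 -> changes

Answer: A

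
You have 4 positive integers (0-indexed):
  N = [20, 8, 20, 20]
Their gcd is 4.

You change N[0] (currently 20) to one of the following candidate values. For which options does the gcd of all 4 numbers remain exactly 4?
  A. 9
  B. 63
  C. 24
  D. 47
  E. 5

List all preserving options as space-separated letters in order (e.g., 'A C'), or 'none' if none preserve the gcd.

Answer: C

Derivation:
Old gcd = 4; gcd of others (without N[0]) = 4
New gcd for candidate v: gcd(4, v). Preserves old gcd iff gcd(4, v) = 4.
  Option A: v=9, gcd(4,9)=1 -> changes
  Option B: v=63, gcd(4,63)=1 -> changes
  Option C: v=24, gcd(4,24)=4 -> preserves
  Option D: v=47, gcd(4,47)=1 -> changes
  Option E: v=5, gcd(4,5)=1 -> changes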